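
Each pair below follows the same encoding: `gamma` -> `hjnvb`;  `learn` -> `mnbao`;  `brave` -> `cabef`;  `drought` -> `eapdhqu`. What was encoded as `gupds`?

flour

It's a Vigenère-style cipher with numeric key [1,9]: position i shifts by key[i mod 2].
Reversing it on gupds: g−1=f, u−9=l, p−1=o, d−9=u, s−1=r.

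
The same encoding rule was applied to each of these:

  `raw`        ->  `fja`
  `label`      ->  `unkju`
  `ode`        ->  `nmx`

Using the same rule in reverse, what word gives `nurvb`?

Two steps: reverse the string, then apply a Caesar shift of +9.
Reversing it on nurvb: shift back: n−9=e, u−9=l, r−9=i, v−9=m, b−9=s → elims; then reverse → smile.

smile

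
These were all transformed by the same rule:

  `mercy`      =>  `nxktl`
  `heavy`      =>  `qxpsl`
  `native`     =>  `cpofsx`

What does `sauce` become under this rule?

zpdtx

m(12)→n(13) and e(4)→x(23) fit y≡15x+15 (mod 26); the inverse of 15 mod 26 is 7. This is an affine cipher: with a=0,…,z=25, each position x becomes (15x+15) mod 26.
On sauce: s(18)→15·18+15≡25=z; a(0)→15·0+15≡15=p; u(20)→15·20+15≡3=d; c(2)→15·2+15≡19=t; e(4)→15·4+15≡23=x (all mod 26).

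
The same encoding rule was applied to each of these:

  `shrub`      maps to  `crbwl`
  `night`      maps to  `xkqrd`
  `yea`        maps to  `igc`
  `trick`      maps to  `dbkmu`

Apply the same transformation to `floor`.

Two shifts are in play — +2 for a/e/i/o/u, +10 for every other letter.
On floor: f(cons)+10=p, l(cons)+10=v, o(vowel)+2=q, o(vowel)+2=q, r(cons)+10=b.

pvqqb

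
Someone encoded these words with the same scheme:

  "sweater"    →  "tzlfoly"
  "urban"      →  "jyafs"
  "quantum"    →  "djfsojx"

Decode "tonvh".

stock

s(18)→t(19) and w(22)→z(25) fit y≡21x+5 (mod 26); the inverse of 21 mod 26 is 5. Treating letters as 0–25, the rule is x ↦ 21x + 5 (mod 26).
Undoing it on tonvh: t(19)→5·(19−5)≡18=s; o(14)→5·(14−5)≡19=t; n(13)→5·(13−5)≡14=o; v(21)→5·(21−5)≡2=c; h(7)→5·(7−5)≡10=k (all mod 26).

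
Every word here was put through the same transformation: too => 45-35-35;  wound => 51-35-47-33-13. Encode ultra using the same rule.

47-29-45-41-7

t(#20)→45 and o(#15)→35: differences scale by 2, so n = 2·pos + 5. With a=1..z=26, the number is 2·pos + 5.
For ultra: u=21→47, l=12→29, t=20→45, r=18→41, a=1→7.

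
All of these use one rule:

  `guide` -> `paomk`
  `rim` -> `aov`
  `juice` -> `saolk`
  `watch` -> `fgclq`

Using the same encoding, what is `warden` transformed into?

The rule splits by letter class: vowels +6, consonants +9.
For warden: w(cons)+9=f, a(vowel)+6=g, r(cons)+9=a, d(cons)+9=m, e(vowel)+6=k, n(cons)+9=w.

fgamkw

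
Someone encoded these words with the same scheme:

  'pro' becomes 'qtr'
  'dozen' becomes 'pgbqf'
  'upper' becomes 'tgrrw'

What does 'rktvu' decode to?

strip

Read the word backwards and shift each letter +2.
Decoding rktvu: shift back: r−2=p, k−2=i, t−2=r, v−2=t, u−2=s → pirts; then reverse → strip.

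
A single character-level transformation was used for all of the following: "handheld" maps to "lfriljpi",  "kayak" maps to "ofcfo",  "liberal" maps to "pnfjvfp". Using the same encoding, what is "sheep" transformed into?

wmijt

Shifts by position in handheld: pos 0: h→l (+4), pos 1: a→f (+5), pos 2: n→r (+4), pos 3: d→i (+5) — repeating every 2. It's a Vigenère-style cipher with numeric key [4,5]: position i shifts by key[i mod 2].
Applying it to sheep: s+4=w, h+5=m, e+4=i, e+5=j, p+4=t.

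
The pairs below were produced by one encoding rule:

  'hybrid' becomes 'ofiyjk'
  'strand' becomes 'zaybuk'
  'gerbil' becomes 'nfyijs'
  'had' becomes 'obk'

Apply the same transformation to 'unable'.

vubisf

The shift depends on letter class: consonant h→o is +7, but vowel i→j is +1. The rule splits by letter class: vowels +1, consonants +7.
Applying it to unable: u(vowel)+1=v, n(cons)+7=u, a(vowel)+1=b, b(cons)+7=i, l(cons)+7=s, e(vowel)+1=f.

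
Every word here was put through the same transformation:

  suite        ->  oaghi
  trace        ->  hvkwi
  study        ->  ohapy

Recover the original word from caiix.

s(18)→o(14) and u(20)→a(0) fit y≡19x+10 (mod 26); the inverse of 19 mod 26 is 11. Treating letters as 0–25, the rule is x ↦ 19x + 10 (mod 26).
Undoing it on caiix: c(2)→11·(2−10)≡16=q; a(0)→11·(0−10)≡20=u; i(8)→11·(8−10)≡4=e; i(8)→11·(8−10)≡4=e; x(23)→11·(23−10)≡13=n (all mod 26).

queen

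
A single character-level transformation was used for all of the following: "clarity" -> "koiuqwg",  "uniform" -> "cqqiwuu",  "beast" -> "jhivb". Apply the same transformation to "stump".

Shifts by position in clarity: pos 0: c→k (+8), pos 1: l→o (+3), pos 2: a→i (+8), pos 3: r→u (+3) — repeating every 2. The shifts repeat in a cycle of length 2: positions 0,1,… shift by +8, +3, then the pattern repeats.
On stump: s+8=a, t+3=w, u+8=c, m+3=p, p+8=x.

awcpx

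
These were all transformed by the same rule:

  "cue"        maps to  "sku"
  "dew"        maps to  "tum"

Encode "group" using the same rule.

Compare letters: c→s is +16, u→k is +16, e→u is +16 — a constant shift. It's a constant shift of +16 (ROT16).
Applying it to group: g+16=w, r+16=h, o+16=e, u+16=k, p+16=f.

whekf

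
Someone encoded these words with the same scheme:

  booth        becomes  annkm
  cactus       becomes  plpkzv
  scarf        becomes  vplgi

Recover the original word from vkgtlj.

stream

Each letter's alphabet position (a=0..z=25) is mapped through 15·x+11 mod 26 — an affine cipher.
Reversing it on vkgtlj: v(21)→7·(21−11)≡18=s; k(10)→7·(10−11)≡19=t; g(6)→7·(6−11)≡17=r; t(19)→7·(19−11)≡4=e; l(11)→7·(11−11)≡0=a; j(9)→7·(9−11)≡12=m (all mod 26).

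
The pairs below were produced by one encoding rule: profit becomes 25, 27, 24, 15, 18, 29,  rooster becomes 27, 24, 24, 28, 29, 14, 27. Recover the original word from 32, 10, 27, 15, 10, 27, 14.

p is letter #16 and maps to 25: an offset of 9. The number is (letter's place in the alphabet, a=1) + 9.
Decoding 32, 10, 27, 15, 10, 27, 14: 32→(32−9)÷1=23=w, 10→(10−9)÷1=1=a, 27→(27−9)÷1=18=r, 15→(15−9)÷1=6=f, 10→(10−9)÷1=1=a, 27→(27−9)÷1=18=r, 14→(14−9)÷1=5=e.

warfare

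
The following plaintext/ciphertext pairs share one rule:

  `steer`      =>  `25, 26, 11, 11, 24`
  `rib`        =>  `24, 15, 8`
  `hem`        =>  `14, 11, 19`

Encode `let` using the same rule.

s is letter #19 and maps to 25: an offset of 6. Each letter is replaced by its alphabet position (a=1..z=26) + 6.
For let: l=12→18, e=5→11, t=20→26.

18, 11, 26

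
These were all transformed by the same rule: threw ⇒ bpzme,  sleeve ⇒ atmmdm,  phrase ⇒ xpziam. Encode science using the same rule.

akqmvkm

Compare letters: t→b is +8, h→p is +8, r→z is +8 — a constant shift. This is a Caesar cipher with shift 8.
For science: s+8=a, c+8=k, i+8=q, e+8=m, n+8=v, c+8=k, e+8=m.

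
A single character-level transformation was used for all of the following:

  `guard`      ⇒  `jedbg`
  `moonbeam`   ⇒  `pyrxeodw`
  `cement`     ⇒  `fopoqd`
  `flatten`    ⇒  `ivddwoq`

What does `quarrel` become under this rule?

tedbuoo

A repeating key of period 2 is used — shifts +3, +10 over and over.
Applying it to quarrel: q+3=t, u+10=e, a+3=d, r+10=b, r+3=u, e+10=o, l+3=o.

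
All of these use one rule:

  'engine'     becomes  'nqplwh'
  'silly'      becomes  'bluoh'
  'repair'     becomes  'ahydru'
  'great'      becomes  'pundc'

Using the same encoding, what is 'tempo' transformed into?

chvsx

Shifts by position in engine: pos 0: e→n (+9), pos 1: n→q (+3), pos 2: g→p (+9), pos 3: i→l (+3) — repeating every 2. It's a Vigenère-style cipher with numeric key [9,3]: position i shifts by key[i mod 2].
On tempo: t+9=c, e+3=h, m+9=v, p+3=s, o+9=x.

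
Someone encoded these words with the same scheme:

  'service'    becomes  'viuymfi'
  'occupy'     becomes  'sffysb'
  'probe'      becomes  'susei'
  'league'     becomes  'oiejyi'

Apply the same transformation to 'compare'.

Two shifts are in play — +4 for a/e/i/o/u, +3 for every other letter.
On compare: c(cons)+3=f, o(vowel)+4=s, m(cons)+3=p, p(cons)+3=s, a(vowel)+4=e, r(cons)+3=u, e(vowel)+4=i.

fspseui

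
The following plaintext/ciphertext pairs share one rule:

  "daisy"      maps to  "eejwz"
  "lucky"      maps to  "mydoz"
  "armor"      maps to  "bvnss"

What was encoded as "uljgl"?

Shifts by position in daisy: pos 0: d→e (+1), pos 1: a→e (+4), pos 2: i→j (+1), pos 3: s→w (+4) — repeating every 2. It's a Vigenère-style cipher with numeric key [1,4]: position i shifts by key[i mod 2].
Undoing it on uljgl: u−1=t, l−4=h, j−1=i, g−4=c, l−1=k.

thick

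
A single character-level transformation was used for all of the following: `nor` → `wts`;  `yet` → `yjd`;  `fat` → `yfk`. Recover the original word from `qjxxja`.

vessel

The word is reversed, then every letter is shifted forward by 5.
Reversing it on qjxxja: shift back: q−5=l, j−5=e, x−5=s, x−5=s, j−5=e, a−5=v → lessev; then reverse → vessel.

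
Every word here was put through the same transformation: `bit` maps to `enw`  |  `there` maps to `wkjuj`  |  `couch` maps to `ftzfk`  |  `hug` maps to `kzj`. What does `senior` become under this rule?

vjqntu

Two shifts are in play — +5 for a/e/i/o/u, +3 for every other letter.
For senior: s(cons)+3=v, e(vowel)+5=j, n(cons)+3=q, i(vowel)+5=n, o(vowel)+5=t, r(cons)+3=u.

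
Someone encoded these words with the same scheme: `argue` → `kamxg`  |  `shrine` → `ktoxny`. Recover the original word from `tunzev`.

The output letters match the input read backwards, each shifted +6: argue reversed is eugra. Read the word backwards and shift each letter +6.
Undoing it on tunzev: shift back: t−6=n, u−6=o, n−6=h, z−6=t, e−6=y, v−6=p → nohtyp; then reverse → python.

python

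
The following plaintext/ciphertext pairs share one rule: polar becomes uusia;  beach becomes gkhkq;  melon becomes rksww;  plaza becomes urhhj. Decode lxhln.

grade

In polar: p→u is +5, o→u is +6, l→s is +7, a→i is +8 — the shift increases by 1 each position. Letter i (0-indexed) is shifted by i+5, so successive shifts are 5, 6, 7, ….
Decoding lxhln: l−5=g, x−6=r, h−7=a, l−8=d, n−9=e.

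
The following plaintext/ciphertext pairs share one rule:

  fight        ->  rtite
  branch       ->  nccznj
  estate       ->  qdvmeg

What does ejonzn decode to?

It's a Vigenère-style cipher with numeric key [12,11,2]: position i shifts by key[i mod 3].
Reversing it on ejonzn: e−12=s, j−11=y, o−2=m, n−12=b, z−11=o, n−2=l.

symbol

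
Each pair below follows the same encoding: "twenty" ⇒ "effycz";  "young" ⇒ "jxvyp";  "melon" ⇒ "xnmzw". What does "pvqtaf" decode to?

A repeating key of period 3 is used — shifts +11, +9, +1 over and over.
Decoding pvqtaf: p−11=e, v−9=m, q−1=p, t−11=i, a−9=r, f−1=e.

empire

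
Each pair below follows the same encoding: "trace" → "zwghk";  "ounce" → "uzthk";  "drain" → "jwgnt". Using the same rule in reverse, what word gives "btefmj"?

Shifts by position in trace: pos 0: t→z (+6), pos 1: r→w (+5), pos 2: a→g (+6), pos 3: c→h (+5) — repeating every 2. It's a Vigenère-style cipher with numeric key [6,5]: position i shifts by key[i mod 2].
Reversing it on btefmj: b−6=v, t−5=o, e−6=y, f−5=a, m−6=g, j−5=e.

voyage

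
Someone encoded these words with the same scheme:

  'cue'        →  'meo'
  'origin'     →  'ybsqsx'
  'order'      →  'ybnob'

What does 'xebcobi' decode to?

nursery

Compare letters: c→m is +10, u→e is +10, e→o is +10 — a constant shift. Every letter moves 10 places later in the alphabet, wrapping around z→a.
Undoing it on xebcobi: x−10=n, e−10=u, b−10=r, c−10=s, o−10=e, b−10=r, i−10=y.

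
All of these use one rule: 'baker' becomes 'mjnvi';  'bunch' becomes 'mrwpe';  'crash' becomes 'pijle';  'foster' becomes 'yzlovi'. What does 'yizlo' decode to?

b(1)→m(12) and a(0)→j(9) fit y≡3x+9 (mod 26); the inverse of 3 mod 26 is 9. Each letter's alphabet position (a=0..z=25) is mapped through 3·x+9 mod 26 — an affine cipher.
Reversing it on yizlo: y(24)→9·(24−9)≡5=f; i(8)→9·(8−9)≡17=r; z(25)→9·(25−9)≡14=o; l(11)→9·(11−9)≡18=s; o(14)→9·(14−9)≡19=t (all mod 26).

frost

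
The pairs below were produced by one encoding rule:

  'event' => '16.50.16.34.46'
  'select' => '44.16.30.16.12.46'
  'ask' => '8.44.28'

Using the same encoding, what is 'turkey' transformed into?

e(#5)→16 and v(#22)→50: differences scale by 2, so n = 2·pos + 6. Each letter becomes 2×(its alphabet position, a=1..z=26) + 6.
Applying it to turkey: t=20→46, u=21→48, r=18→42, k=11→28, e=5→16, y=25→56.

46.48.42.28.16.56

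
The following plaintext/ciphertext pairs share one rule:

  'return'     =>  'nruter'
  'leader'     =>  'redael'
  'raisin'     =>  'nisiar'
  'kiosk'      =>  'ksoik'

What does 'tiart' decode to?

trait

The word is simply reversed.
Decoding tiart: then reverse → trait.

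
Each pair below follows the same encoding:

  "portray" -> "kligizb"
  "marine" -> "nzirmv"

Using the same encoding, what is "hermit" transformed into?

svinrg

Each pair mirrors across the alphabet (p↔k, o↔l, r↔i): positions sum to 25. This is the alphabet-reversal cipher (Atbash): a becomes z, b becomes y, etc.
On hermit: h↔s, e↔v, r↔i, m↔n, i↔r, t↔g.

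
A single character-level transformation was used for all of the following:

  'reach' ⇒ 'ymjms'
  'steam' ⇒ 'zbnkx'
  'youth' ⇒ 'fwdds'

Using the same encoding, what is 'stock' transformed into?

Each letter shifts forward by (position + 7), i.e. 7, 8, 9, … — the shift grows by one for each successive letter.
On stock: s+7=z, t+8=b, o+9=x, c+10=m, k+11=v.

zbxmv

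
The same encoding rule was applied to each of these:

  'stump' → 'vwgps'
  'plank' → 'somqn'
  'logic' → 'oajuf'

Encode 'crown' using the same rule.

Vowels shift forward by 12 and consonants shift forward by 3.
For crown: c(cons)+3=f, r(cons)+3=u, o(vowel)+12=a, w(cons)+3=z, n(cons)+3=q.

fuazq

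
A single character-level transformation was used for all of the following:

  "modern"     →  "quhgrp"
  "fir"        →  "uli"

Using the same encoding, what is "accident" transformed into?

The output letters match the input read backwards, each shifted +3: modern reversed is nredom. Read the word backwards and shift each letter +3.
Applying it to accident: reverse → tnedicca; then shift: t+3=w, n+3=q, e+3=h, d+3=g, i+3=l, c+3=f, c+3=f, a+3=d.

wqhglffd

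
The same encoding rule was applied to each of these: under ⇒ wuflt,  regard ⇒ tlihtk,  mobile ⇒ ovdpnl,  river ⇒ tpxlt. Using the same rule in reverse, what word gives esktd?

climb

A repeating key of period 2 is used — shifts +2, +7 over and over.
Undoing it on esktd: e−2=c, s−7=l, k−2=i, t−7=m, d−2=b.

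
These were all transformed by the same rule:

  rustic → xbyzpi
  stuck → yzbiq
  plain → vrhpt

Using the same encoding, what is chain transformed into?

The shift depends on letter class: consonant r→x is +6, but vowel u→b is +7. The rule splits by letter class: vowels +7, consonants +6.
For chain: c(cons)+6=i, h(cons)+6=n, a(vowel)+7=h, i(vowel)+7=p, n(cons)+6=t.

inhpt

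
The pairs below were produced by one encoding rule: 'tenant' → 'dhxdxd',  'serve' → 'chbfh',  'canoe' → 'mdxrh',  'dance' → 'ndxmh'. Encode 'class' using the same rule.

mvdcc

The shift depends on letter class: consonant t→d is +10, but vowel e→h is +3. The rule splits by letter class: vowels +3, consonants +10.
For class: c(cons)+10=m, l(cons)+10=v, a(vowel)+3=d, s(cons)+10=c, s(cons)+10=c.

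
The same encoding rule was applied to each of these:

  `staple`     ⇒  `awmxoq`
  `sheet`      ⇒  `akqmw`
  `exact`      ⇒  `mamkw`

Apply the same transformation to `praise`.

xumqvq

Shifts by position in staple: pos 0: s→a (+8), pos 1: t→w (+3), pos 2: a→m (+12), pos 3: p→x (+8), pos 4: l→o (+3), pos 5: e→q (+12) — repeating every 3. It's a Vigenère-style cipher with numeric key [8,3,12]: position i shifts by key[i mod 3].
Applying it to praise: p+8=x, r+3=u, a+12=m, i+8=q, s+3=v, e+12=q.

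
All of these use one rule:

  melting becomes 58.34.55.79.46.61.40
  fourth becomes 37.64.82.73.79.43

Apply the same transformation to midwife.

58.46.31.88.46.37.34

m(#13)→58 and e(#5)→34: differences scale by 3, so n = 3·pos + 19. The formula is n = 3×(alphabet index, a=1) + 19.
For midwife: m=13→58, i=9→46, d=4→31, w=23→88, i=9→46, f=6→37, e=5→34.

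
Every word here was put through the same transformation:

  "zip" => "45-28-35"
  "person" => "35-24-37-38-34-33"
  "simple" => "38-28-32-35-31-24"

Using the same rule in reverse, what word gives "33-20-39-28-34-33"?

nation

z is letter #26 and maps to 45: an offset of 19. The number is (letter's place in the alphabet, a=1) + 19.
Reversing it on 33-20-39-28-34-33: 33→(33−19)÷1=14=n, 20→(20−19)÷1=1=a, 39→(39−19)÷1=20=t, 28→(28−19)÷1=9=i, 34→(34−19)÷1=15=o, 33→(33−19)÷1=14=n.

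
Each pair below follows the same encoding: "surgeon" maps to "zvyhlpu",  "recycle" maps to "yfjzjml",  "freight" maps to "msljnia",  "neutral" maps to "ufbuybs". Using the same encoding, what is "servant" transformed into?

Shifts by position in surgeon: pos 0: s→z (+7), pos 1: u→v (+1), pos 2: r→y (+7), pos 3: g→h (+1) — repeating every 2. The shifts repeat in a cycle of length 2: positions 0,1,… shift by +7, +1, then the pattern repeats.
Applying it to servant: s+7=z, e+1=f, r+7=y, v+1=w, a+7=h, n+1=o, t+7=a.

zfywhoa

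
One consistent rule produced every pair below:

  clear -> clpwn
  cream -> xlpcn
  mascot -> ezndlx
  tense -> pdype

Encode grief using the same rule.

The output letters match the input read backwards, each shifted +11: clear reversed is raelc. The word is reversed, then every letter is shifted forward by 11.
Applying it to grief: reverse → feirg; then shift: f+11=q, e+11=p, i+11=t, r+11=c, g+11=r.

qptcr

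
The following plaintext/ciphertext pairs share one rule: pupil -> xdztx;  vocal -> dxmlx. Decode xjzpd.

paper

In pupil: p→x is +8, u→d is +9, p→z is +10, i→t is +11 — the shift increases by 1 each position. Letter i (0-indexed) is shifted by i+8, so successive shifts are 8, 9, 10, ….
Reversing it on xjzpd: x−8=p, j−9=a, z−10=p, p−11=e, d−12=r.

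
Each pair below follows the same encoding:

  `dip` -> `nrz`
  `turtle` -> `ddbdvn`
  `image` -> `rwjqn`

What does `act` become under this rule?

The rule splits by letter class: vowels +9, consonants +10.
Applying it to act: a(vowel)+9=j, c(cons)+10=m, t(cons)+10=d.

jmd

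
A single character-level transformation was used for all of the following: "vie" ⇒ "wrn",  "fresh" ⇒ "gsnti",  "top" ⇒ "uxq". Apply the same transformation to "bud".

The shift depends on letter class: consonant v→w is +1, but vowel i→r is +9. The rule splits by letter class: vowels +9, consonants +1.
On bud: b(cons)+1=c, u(vowel)+9=d, d(cons)+1=e.

cde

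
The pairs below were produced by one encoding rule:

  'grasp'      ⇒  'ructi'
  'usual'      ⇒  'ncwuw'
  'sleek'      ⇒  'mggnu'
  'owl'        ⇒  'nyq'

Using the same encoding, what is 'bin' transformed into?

Read the word backwards and shift each letter +2.
Applying it to bin: reverse → nib; then shift: n+2=p, i+2=k, b+2=d.

pkd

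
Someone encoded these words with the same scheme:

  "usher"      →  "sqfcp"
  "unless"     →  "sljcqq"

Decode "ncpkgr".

permit

Compare letters: u→s is +24, s→q is +24, h→f is +24 — a constant shift. Every letter moves 24 places later in the alphabet, wrapping around z→a.
Decoding ncpkgr: n−24=p, c−24=e, p−24=r, k−24=m, g−24=i, r−24=t.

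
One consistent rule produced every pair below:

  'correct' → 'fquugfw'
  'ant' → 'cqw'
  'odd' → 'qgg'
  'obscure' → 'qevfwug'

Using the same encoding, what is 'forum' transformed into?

The shift depends on letter class: consonant c→f is +3, but vowel o→q is +2. Two shifts are in play — +2 for a/e/i/o/u, +3 for every other letter.
For forum: f(cons)+3=i, o(vowel)+2=q, r(cons)+3=u, u(vowel)+2=w, m(cons)+3=p.

iquwp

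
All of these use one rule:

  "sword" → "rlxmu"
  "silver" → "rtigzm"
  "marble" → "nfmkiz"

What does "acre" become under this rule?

Each letter's alphabet position (a=0..z=25) is mapped through 5·x+5 mod 26 — an affine cipher.
On acre: a(0)→5·0+5≡5=f; c(2)→5·2+5≡15=p; r(17)→5·17+5≡12=m; e(4)→5·4+5≡25=z (all mod 26).

fpmz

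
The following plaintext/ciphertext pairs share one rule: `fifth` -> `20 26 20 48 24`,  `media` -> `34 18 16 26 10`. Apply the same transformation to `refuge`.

f(#6)→20 and i(#9)→26: differences scale by 2, so n = 2·pos + 8. With a=1..z=26, the number is 2·pos + 8.
On refuge: r=18→44, e=5→18, f=6→20, u=21→50, g=7→22, e=5→18.

44 18 20 50 22 18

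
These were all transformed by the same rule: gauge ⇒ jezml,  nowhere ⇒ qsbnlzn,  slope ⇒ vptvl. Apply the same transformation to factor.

Letter i (0-indexed) is shifted by i+3, so successive shifts are 3, 4, 5, ….
On factor: f+3=i, a+4=e, c+5=h, t+6=z, o+7=v, r+8=z.

iehzvz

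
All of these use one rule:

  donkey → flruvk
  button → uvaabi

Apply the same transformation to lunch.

ojubs

Two steps: reverse the string, then apply a Caesar shift of +7.
On lunch: reverse → hcnul; then shift: h+7=o, c+7=j, n+7=u, u+7=b, l+7=s.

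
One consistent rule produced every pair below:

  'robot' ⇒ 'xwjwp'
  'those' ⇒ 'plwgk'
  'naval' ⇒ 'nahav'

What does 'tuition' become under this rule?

r(17)→x(23) and o(14)→w(22) fit y≡9x+0 (mod 26); the inverse of 9 mod 26 is 3. Treating letters as 0–25, the rule is x ↦ 9x + 0 (mod 26).
On tuition: t(19)→9·19+0≡15=p; u(20)→9·20+0≡24=y; i(8)→9·8+0≡20=u; t(19)→9·19+0≡15=p; i(8)→9·8+0≡20=u; o(14)→9·14+0≡22=w; n(13)→9·13+0≡13=n (all mod 26).

pyupuwn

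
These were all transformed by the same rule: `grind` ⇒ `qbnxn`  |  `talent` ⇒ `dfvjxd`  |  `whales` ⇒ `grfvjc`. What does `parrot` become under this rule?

zfbbtd

The shift depends on letter class: consonant g→q is +10, but vowel i→n is +5. Vowels shift forward by 5 and consonants shift forward by 10.
Applying it to parrot: p(cons)+10=z, a(vowel)+5=f, r(cons)+10=b, r(cons)+10=b, o(vowel)+5=t, t(cons)+10=d.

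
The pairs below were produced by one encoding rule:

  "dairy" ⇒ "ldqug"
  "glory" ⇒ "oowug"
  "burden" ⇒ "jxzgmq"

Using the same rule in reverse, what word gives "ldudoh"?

damage

Shifts by position in dairy: pos 0: d→l (+8), pos 1: a→d (+3), pos 2: i→q (+8), pos 3: r→u (+3) — repeating every 2. A repeating key of period 2 is used — shifts +8, +3 over and over.
Reversing it on ldudoh: l−8=d, d−3=a, u−8=m, d−3=a, o−8=g, h−3=e.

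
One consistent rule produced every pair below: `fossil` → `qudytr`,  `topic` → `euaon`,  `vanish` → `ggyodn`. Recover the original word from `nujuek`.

Shifts by position in fossil: pos 0: f→q (+11), pos 1: o→u (+6), pos 2: s→d (+11), pos 3: s→y (+6) — repeating every 2. A repeating key of period 2 is used — shifts +11, +6 over and over.
Reversing it on nujuek: n−11=c, u−6=o, j−11=y, u−6=o, e−11=t, k−6=e.

coyote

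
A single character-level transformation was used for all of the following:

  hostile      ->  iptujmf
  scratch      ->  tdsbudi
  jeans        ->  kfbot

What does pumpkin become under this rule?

It's a constant shift of +1 (ROT1).
On pumpkin: p+1=q, u+1=v, m+1=n, p+1=q, k+1=l, i+1=j, n+1=o.

qvnqljo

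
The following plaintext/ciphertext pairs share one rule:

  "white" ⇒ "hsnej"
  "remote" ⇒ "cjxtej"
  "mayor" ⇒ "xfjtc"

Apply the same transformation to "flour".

qwtzc

The shift depends on letter class: consonant w→h is +11, but vowel i→n is +5. Two shifts are in play — +5 for a/e/i/o/u, +11 for every other letter.
On flour: f(cons)+11=q, l(cons)+11=w, o(vowel)+5=t, u(vowel)+5=z, r(cons)+11=c.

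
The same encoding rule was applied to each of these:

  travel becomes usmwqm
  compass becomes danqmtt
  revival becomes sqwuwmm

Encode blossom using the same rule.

The shift depends on letter class: consonant t→u is +1, but vowel a→m is +12. Two shifts are in play — +12 for a/e/i/o/u, +1 for every other letter.
For blossom: b(cons)+1=c, l(cons)+1=m, o(vowel)+12=a, s(cons)+1=t, s(cons)+1=t, o(vowel)+12=a, m(cons)+1=n.

cmattan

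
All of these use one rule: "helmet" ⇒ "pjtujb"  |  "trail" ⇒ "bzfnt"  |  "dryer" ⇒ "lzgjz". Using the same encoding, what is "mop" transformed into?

utx

The shift depends on letter class: consonant h→p is +8, but vowel e→j is +5. Vowels shift forward by 5 and consonants shift forward by 8.
For mop: m(cons)+8=u, o(vowel)+5=t, p(cons)+8=x.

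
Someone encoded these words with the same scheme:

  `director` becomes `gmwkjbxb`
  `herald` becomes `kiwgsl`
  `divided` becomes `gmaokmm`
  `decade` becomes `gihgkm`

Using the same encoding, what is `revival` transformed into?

uiaociu

In director: d→g is +3, i→m is +4, r→w is +5, e→k is +6 — the shift increases by 1 each position. Each letter shifts forward by (position + 3), i.e. 3, 4, 5, … — the shift grows by one for each successive letter.
For revival: r+3=u, e+4=i, v+5=a, i+6=o, v+7=c, a+8=i, l+9=u.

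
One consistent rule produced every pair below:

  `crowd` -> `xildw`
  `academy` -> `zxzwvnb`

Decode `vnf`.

Each letter is replaced by its mirror in the alphabet: a↔z, b↔y, c↔x, and so on (the Atbash cipher).
Decoding vnf: v↔e, n↔m, f↔u.

emu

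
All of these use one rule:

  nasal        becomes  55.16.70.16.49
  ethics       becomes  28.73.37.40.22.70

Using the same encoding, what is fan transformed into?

n(#14)→55 and a(#1)→16: differences scale by 3, so n = 3·pos + 13. Each letter becomes 3×(its alphabet position, a=1..z=26) + 13.
On fan: f=6→31, a=1→16, n=14→55.

31.16.55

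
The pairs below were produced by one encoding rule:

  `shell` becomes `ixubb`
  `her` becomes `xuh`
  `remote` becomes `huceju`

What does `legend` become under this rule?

Compare letters: s→i is +16, h→x is +16, e→u is +16 — a constant shift. It's a constant shift of +16 (ROT16).
On legend: l+16=b, e+16=u, g+16=w, e+16=u, n+16=d, d+16=t.

buwudt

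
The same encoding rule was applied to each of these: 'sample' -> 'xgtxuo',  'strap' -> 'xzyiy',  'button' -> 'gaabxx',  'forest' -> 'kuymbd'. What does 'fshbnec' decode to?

In sample: s→x is +5, a→g is +6, m→t is +7, p→x is +8 — the shift increases by 1 each position. Letter i (0-indexed) is shifted by i+5, so successive shifts are 5, 6, 7, ….
Undoing it on fshbnec: f−5=a, s−6=m, h−7=a, b−8=t, n−9=e, e−10=u, c−11=r.

amateur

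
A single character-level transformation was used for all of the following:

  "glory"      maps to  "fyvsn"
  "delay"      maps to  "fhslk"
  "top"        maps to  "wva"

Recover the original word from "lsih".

able

The output letters match the input read backwards, each shifted +7: glory reversed is yrolg. Two steps: reverse the string, then apply a Caesar shift of +7.
Decoding lsih: shift back: l−7=e, s−7=l, i−7=b, h−7=a → elba; then reverse → able.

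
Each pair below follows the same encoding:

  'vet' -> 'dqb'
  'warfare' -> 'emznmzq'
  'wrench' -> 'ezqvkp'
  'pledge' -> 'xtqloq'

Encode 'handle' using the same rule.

pmvltq

The shift depends on letter class: consonant v→d is +8, but vowel e→q is +12. Vowels shift forward by 12 and consonants shift forward by 8.
For handle: h(cons)+8=p, a(vowel)+12=m, n(cons)+8=v, d(cons)+8=l, l(cons)+8=t, e(vowel)+12=q.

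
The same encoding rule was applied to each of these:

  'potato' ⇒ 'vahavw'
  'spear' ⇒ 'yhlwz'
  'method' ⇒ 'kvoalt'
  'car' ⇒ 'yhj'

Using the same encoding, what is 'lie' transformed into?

lps

The output letters match the input read backwards, each shifted +7: potato reversed is otatop. Read the word backwards and shift each letter +7.
For lie: reverse → eil; then shift: e+7=l, i+7=p, l+7=s.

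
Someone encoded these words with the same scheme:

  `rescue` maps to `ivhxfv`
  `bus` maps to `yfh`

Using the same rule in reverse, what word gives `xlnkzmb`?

company

Each pair mirrors across the alphabet (r↔i, e↔v, s↔h): positions sum to 25. This is the alphabet-reversal cipher (Atbash): a becomes z, b becomes y, etc.
Decoding xlnkzmb: x↔c, l↔o, n↔m, k↔p, z↔a, m↔n, b↔y.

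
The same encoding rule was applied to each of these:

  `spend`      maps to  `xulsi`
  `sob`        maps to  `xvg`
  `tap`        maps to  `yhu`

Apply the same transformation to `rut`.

wby

Two shifts are in play — +7 for a/e/i/o/u, +5 for every other letter.
Applying it to rut: r(cons)+5=w, u(vowel)+7=b, t(cons)+5=y.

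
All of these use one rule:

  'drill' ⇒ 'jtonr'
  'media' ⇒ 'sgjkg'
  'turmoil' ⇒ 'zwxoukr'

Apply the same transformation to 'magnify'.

The shifts repeat in a cycle of length 2: positions 0,1,… shift by +6, +2, then the pattern repeats.
On magnify: m+6=s, a+2=c, g+6=m, n+2=p, i+6=o, f+2=h, y+6=e.

scmpohe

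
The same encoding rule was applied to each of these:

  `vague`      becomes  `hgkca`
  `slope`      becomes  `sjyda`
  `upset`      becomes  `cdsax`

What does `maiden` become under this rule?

oguvat

v(21)→h(7) and a(0)→g(6) fit y≡5x+6 (mod 26); the inverse of 5 mod 26 is 21. Each letter's alphabet position (a=0..z=25) is mapped through 5·x+6 mod 26 — an affine cipher.
On maiden: m(12)→5·12+6≡14=o; a(0)→5·0+6≡6=g; i(8)→5·8+6≡20=u; d(3)→5·3+6≡21=v; e(4)→5·4+6≡0=a; n(13)→5·13+6≡19=t (all mod 26).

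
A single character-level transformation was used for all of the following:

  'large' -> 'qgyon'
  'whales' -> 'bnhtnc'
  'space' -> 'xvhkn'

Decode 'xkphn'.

In large: l→q is +5, a→g is +6, r→y is +7, g→o is +8 — the shift increases by 1 each position. Each letter shifts forward by (position + 5), i.e. 5, 6, 7, … — the shift grows by one for each successive letter.
Decoding xkphn: x−5=s, k−6=e, p−7=i, h−8=z, n−9=e.

seize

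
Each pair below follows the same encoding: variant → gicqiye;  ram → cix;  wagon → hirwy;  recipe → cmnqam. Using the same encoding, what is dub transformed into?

The shift depends on letter class: consonant v→g is +11, but vowel a→i is +8. Vowels shift forward by 8 and consonants shift forward by 11.
For dub: d(cons)+11=o, u(vowel)+8=c, b(cons)+11=m.

ocm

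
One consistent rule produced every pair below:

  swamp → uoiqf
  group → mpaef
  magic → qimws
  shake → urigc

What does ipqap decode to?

s(18)→u(20) and w(22)→o(14) fit y≡5x+8 (mod 26); the inverse of 5 mod 26 is 21. Each letter's alphabet position (a=0..z=25) is mapped through 5·x+8 mod 26 — an affine cipher.
Reversing it on ipqap: i(8)→21·(8−8)≡0=a; p(15)→21·(15−8)≡17=r; q(16)→21·(16−8)≡12=m; a(0)→21·(0−8)≡14=o; p(15)→21·(15−8)≡17=r (all mod 26).

armor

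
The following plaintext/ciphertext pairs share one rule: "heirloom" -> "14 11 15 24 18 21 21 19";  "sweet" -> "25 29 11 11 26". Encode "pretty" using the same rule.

h is letter #8 and maps to 14: an offset of 6. Each letter is replaced by its alphabet position (a=1..z=26) + 6.
On pretty: p=16→22, r=18→24, e=5→11, t=20→26, t=20→26, y=25→31.

22 24 11 26 26 31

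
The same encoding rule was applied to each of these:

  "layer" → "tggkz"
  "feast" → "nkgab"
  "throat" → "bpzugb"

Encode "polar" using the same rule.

Vowels shift forward by 6 and consonants shift forward by 8.
For polar: p(cons)+8=x, o(vowel)+6=u, l(cons)+8=t, a(vowel)+6=g, r(cons)+8=z.

xutgz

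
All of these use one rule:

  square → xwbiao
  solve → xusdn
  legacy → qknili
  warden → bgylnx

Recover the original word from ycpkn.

In square: s→x is +5, q→w is +6, u→b is +7, a→i is +8 — the shift increases by 1 each position. The shift increases by 1 at each position, starting from +5: 5, 6, 7, ….
Reversing it on ycpkn: y−5=t, c−6=w, p−7=i, k−8=c, n−9=e.

twice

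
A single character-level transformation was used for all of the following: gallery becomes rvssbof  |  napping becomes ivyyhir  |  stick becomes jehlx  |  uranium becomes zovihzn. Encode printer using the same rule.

g(6)→r(17) and a(0)→v(21) fit y≡21x+21 (mod 26); the inverse of 21 mod 26 is 5. Each letter's alphabet position (a=0..z=25) is mapped through 21·x+21 mod 26 — an affine cipher.
Applying it to printer: p(15)→21·15+21≡24=y; r(17)→21·17+21≡14=o; i(8)→21·8+21≡7=h; n(13)→21·13+21≡8=i; t(19)→21·19+21≡4=e; e(4)→21·4+21≡1=b; r(17)→21·17+21≡14=o (all mod 26).

yohiebo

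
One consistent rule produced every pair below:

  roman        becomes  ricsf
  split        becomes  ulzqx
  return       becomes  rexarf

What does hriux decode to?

frost

Each letter's alphabet position (a=0..z=25) is mapped through 3·x+18 mod 26 — an affine cipher.
Undoing it on hriux: h(7)→9·(7−18)≡5=f; r(17)→9·(17−18)≡17=r; i(8)→9·(8−18)≡14=o; u(20)→9·(20−18)≡18=s; x(23)→9·(23−18)≡19=t (all mod 26).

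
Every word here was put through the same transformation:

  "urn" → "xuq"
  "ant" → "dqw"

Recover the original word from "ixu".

Compare letters: u→x is +3, r→u is +3, n→q is +3 — a constant shift. Each letter is shifted forward by 3 in the alphabet (a Caesar shift of +3).
Decoding ixu: i−3=f, x−3=u, u−3=r.

fur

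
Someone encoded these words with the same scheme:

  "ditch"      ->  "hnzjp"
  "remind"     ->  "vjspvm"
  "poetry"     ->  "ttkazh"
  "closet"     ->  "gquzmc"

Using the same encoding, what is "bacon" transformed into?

ffivv

In ditch: d→h is +4, i→n is +5, t→z is +6, c→j is +7 — the shift increases by 1 each position. The shift increases by 1 at each position, starting from +4: 4, 5, 6, ….
Applying it to bacon: b+4=f, a+5=f, c+6=i, o+7=v, n+8=v.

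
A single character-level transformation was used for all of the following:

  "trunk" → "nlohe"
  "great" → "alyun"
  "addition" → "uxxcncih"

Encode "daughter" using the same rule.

xuoabnyl

Compare letters: t→n is +20, r→l is +20, u→o is +20 — a constant shift. This is a Caesar cipher with shift 20.
Applying it to daughter: d+20=x, a+20=u, u+20=o, g+20=a, h+20=b, t+20=n, e+20=y, r+20=l.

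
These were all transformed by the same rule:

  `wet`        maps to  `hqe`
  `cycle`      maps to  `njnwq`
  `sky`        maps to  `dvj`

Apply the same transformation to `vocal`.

ganmw

The shift depends on letter class: consonant w→h is +11, but vowel e→q is +12. The rule splits by letter class: vowels +12, consonants +11.
For vocal: v(cons)+11=g, o(vowel)+12=a, c(cons)+11=n, a(vowel)+12=m, l(cons)+11=w.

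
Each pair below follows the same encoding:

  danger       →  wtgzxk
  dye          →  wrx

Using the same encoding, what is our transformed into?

Compare letters: d→w is +19, a→t is +19, n→g is +19 — a constant shift. Every letter moves 19 places later in the alphabet, wrapping around z→a.
On our: o+19=h, u+19=n, r+19=k.

hnk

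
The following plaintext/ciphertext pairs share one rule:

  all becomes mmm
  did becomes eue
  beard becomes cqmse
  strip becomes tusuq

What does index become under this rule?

The shift depends on letter class: consonant l→m is +1, but vowel a→m is +12. Vowels shift forward by 12 and consonants shift forward by 1.
On index: i(vowel)+12=u, n(cons)+1=o, d(cons)+1=e, e(vowel)+12=q, x(cons)+1=y.

uoeqy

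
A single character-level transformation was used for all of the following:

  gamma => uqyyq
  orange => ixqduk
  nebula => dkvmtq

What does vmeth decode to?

g(6)→u(20) and a(0)→q(16) fit y≡5x+16 (mod 26); the inverse of 5 mod 26 is 21. This is an affine cipher: with a=0,…,z=25, each position x becomes (5x+16) mod 26.
Undoing it on vmeth: v(21)→21·(21−16)≡1=b; m(12)→21·(12−16)≡20=u; e(4)→21·(4−16)≡8=i; t(19)→21·(19−16)≡11=l; h(7)→21·(7−16)≡19=t (all mod 26).

built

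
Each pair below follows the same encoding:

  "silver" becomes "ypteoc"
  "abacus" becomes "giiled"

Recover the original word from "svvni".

money

In silver: s→y is +6, i→p is +7, l→t is +8, v→e is +9 — the shift increases by 1 each position. Each letter shifts forward by (position + 6), i.e. 6, 7, 8, … — the shift grows by one for each successive letter.
Undoing it on svvni: s−6=m, v−7=o, v−8=n, n−9=e, i−10=y.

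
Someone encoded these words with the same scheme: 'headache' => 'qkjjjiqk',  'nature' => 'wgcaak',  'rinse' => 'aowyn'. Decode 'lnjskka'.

Shifts by position in headache: pos 0: h→q (+9), pos 1: e→k (+6), pos 2: a→j (+9), pos 3: d→j (+6) — repeating every 2. It's a Vigenère-style cipher with numeric key [9,6]: position i shifts by key[i mod 2].
Reversing it on lnjskka: l−9=c, n−6=h, j−9=a, s−6=m, k−9=b, k−6=e, a−9=r.

chamber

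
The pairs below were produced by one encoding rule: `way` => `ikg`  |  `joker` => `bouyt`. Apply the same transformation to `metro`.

ybdow

Two steps: reverse the string, then apply a Caesar shift of +10.
Applying it to metro: reverse → ortem; then shift: o+10=y, r+10=b, t+10=d, e+10=o, m+10=w.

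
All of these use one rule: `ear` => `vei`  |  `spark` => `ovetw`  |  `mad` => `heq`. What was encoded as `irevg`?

Two steps: reverse the string, then apply a Caesar shift of +4.
Undoing it on irevg: shift back: i−4=e, r−4=n, e−4=a, v−4=r, g−4=c → enarc; then reverse → crane.

crane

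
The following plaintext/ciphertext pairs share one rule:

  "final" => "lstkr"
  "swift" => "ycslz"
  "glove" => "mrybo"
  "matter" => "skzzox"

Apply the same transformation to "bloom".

hryys

The shift depends on letter class: consonant f→l is +6, but vowel i→s is +10. The rule splits by letter class: vowels +10, consonants +6.
On bloom: b(cons)+6=h, l(cons)+6=r, o(vowel)+10=y, o(vowel)+10=y, m(cons)+6=s.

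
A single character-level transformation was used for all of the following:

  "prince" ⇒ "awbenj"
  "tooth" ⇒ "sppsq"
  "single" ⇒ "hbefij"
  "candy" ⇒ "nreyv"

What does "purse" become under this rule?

p(15)→a(0) and r(17)→w(22) fit y≡11x+17 (mod 26); the inverse of 11 mod 26 is 19. Each letter's alphabet position (a=0..z=25) is mapped through 11·x+17 mod 26 — an affine cipher.
Applying it to purse: p(15)→11·15+17≡0=a; u(20)→11·20+17≡3=d; r(17)→11·17+17≡22=w; s(18)→11·18+17≡7=h; e(4)→11·4+17≡9=j (all mod 26).

adwhj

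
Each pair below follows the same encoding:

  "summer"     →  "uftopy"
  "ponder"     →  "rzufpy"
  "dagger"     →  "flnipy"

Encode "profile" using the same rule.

rcvhtsg

The shifts repeat in a cycle of length 3: positions 0,1,… shift by +2, +11, +7, then the pattern repeats.
Applying it to profile: p+2=r, r+11=c, o+7=v, f+2=h, i+11=t, l+7=s, e+2=g.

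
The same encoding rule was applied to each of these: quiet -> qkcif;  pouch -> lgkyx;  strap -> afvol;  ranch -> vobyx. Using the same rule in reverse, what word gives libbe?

q(16)→q(16) and u(20)→k(10) fit y≡5x+14 (mod 26); the inverse of 5 mod 26 is 21. This is an affine cipher: with a=0,…,z=25, each position x becomes (5x+14) mod 26.
Reversing it on libbe: l(11)→21·(11−14)≡15=p; i(8)→21·(8−14)≡4=e; b(1)→21·(1−14)≡13=n; b(1)→21·(1−14)≡13=n; e(4)→21·(4−14)≡24=y (all mod 26).

penny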